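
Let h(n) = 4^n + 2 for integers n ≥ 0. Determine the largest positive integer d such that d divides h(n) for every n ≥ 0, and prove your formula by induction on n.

Computing the first values: h(0) = 3 and h(1) = 6; gcd(3, 6) = 3, so d ≤ 3.
We prove 3 | 4^n + 2 for all n ≥ 0 by induction on n.
Base step (n = 0): h(0) = 3 = 3·(1), so 3 | h(0).
Inductive step: assume the claim holds for n = p, i.e. 3 | h(p). Then
h(p+1) = 4^(p+1) + 2 = 4·(4^p + 2) - 6 = 4·h(p) - 6. The first term is divisible by 3 by the inductive hypothesis, and -6 is divisible by 3. Hence 3 | h(p+1).
This completes the induction.
Therefore the largest such d is 3.

d = 3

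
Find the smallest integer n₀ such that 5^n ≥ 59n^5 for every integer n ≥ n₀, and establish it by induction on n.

At n = 9: 1953125 < 3483891, so the inequality fails and n₀ ≥ 10. We prove 5^n ≥ 59n^5 for all n ≥ 10.
When n = 10: 5^n = 9765625 and 59n^5 = 5900000, so 9765625 ≥ 5900000.
Inductive step: assume the claim holds for n = k, so 5^k ≥ 59k^5.
Then 5^(k + 1) = 5·(5^k) ≥ 5·(59k^5).
Also, for k ≥ 10 we have 5·(59k^5) ≥ 59(k+1)^5, since 5 ≥ (1 + 1/k)^5 for all k ≥ 10.
Combining, 5^(k + 1) ≥ 59(k+1)^5.
This completes the induction.
Hence the smallest such n₀ is 10.

n₀ = 10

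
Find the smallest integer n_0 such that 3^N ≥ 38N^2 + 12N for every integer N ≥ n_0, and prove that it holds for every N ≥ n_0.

At N = 6: 729 < 1440, so the inequality fails and n_0 ≥ 7. We prove 3^N ≥ 38N^2 + 12N for all N ≥ 7.
Base case (N = 7): 3^N = 2187 and 38N^2 + 12N = 1946, so 2187 ≥ 1946.
Inductive step: assume the claim holds for N = k, so 3^k ≥ 38k^2 + 12k.
Then 3^(k + 1) = 3·(3^k) ≥ 3·(38k^2 + 12k).
Also, for k ≥ 7 we have 3·(38k^2 + 12k) ≥ 38(k+1)^2 + 12(k+1), since 3·(38k^2 + 12k) − (38(k+1)^2 + 12(k+1)) = 76k^2 - 52k - 50, which is nonnegative for all k ≥ 7.
Combining, 3^(k + 1) ≥ 38(k+1)^2 + 12(k+1).
By the principle of mathematical induction, the result holds for all N ≥ 7.
Hence the smallest such n_0 is 7.

n_0 = 7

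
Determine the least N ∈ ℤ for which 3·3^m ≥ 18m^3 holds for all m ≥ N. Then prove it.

N = 7

At m = 6: 2187 < 3888, so the inequality fails and N ≥ 7. We prove 3·3^m ≥ 18m^3 for all m ≥ 7.
When m = 7: 3·3^m = 6561 and 18m^3 = 6174, so 6561 ≥ 6174.
Suppose the result is true for m = i, so 3·3^i ≥ 18i^3.
Then 3·3^(i + 1) = 3·(3·3^i) ≥ 3·(18i^3).
Also, for i ≥ 7 we have 3·(18i^3) ≥ 18(i+1)^3, since 3 ≥ (1 + 1/i)^3 for all i ≥ 7.
Combining, 3·3^(i + 1) ≥ 18(i+1)^3.
This completes the induction.
Hence the smallest such N is 7.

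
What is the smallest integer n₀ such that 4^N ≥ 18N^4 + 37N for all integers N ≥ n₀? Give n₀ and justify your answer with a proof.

n₀ = 9

At N = 8: 65536 < 74024, so the inequality fails and n₀ ≥ 9. We prove 4^N ≥ 18N^4 + 37N for all N ≥ 9.
For the base case N = 9: 4^N = 262144 and 18N^4 + 37N = 118431, so 262144 ≥ 118431.
For the inductive step, assume it holds for an arbitrary p ≥ 9, so 4^p ≥ 18p^4 + 37p.
Then 4^(p + 1) = 4·(4^p) ≥ 4·(18p^4 + 37p).
Also, for p ≥ 9 we have 4·(18p^4 + 37p) ≥ 18(p+1)^4 + 37(p+1), since 4·(18p^4 + 37p) − (18(p+1)^4 + 37(p+1)) = 54p^4 - 72p^3 - 108p^2 + 39p - 55, which is nonnegative for all p ≥ 9.
Combining, 4^(p + 1) ≥ 18(p+1)^4 + 37(p+1).
Hence, by induction on N, the claim holds for every N ≥ 9.
Hence the smallest such n₀ is 9.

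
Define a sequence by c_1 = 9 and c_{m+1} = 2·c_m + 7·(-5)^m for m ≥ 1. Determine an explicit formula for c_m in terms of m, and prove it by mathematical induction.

c_m = -(-5)^m + 2^(m + 1)

Computing the first terms: c_1 = 9, c_2 = -17, c_3 = 141. This suggests c_m = -(-5)^m + 2^(m + 1).
For the base case m = 1: the formula gives 9 = 9 = c_1.
Inductive step: suppose the statement holds for some p ≥ 1, so c_p = -(-5)^p + 2^(p + 1).
Then c_{p+1} = 2·c_p + 7·(-5)^p = 2·(-(-5)^p + 2^(p + 1)) + 7·(-5)^p = -(-5)^(p + 1) + 2^(p + 2) = -(-5)^(p+1) + 2^((p+1) + 1),
which is the claimed formula at m = p+1.
Hence, by induction on m, the claim holds for every m ≥ 1.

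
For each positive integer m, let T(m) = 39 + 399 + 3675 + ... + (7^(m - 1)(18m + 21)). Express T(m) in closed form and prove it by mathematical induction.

We claim T(m) = 3·7^m(m + 1) - 3 for all m ≥ 1.
For the base case m = 1: T(1) = 39, and the closed form gives 39. They agree.
For the inductive step, assume it holds for an arbitrary r ≥ 1, so T(r) = 3·7^r(r + 1) - 3.
Then T(r+1) = T(r) + (7^r(18r + 39)) = (3·7^r(r + 1) - 3) + (7^r(18r + 39)).
Simplifying, T(r+1) = 21·7^r·r + 42·7^r - 3 = 3·7^(r+1)((r+1) + 1) - 3,
which is the closed form with m = r+1.
By induction, the statement is established for all m ≥ 1.

T(m) = 3·7^m(m + 1) - 3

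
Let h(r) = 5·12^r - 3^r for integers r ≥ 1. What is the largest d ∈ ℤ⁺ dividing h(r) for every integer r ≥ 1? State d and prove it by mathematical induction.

d = 3

Computing the first values: h(1) = 57 and h(2) = 711; gcd(57, 711) = 3, so d ≤ 3.
We prove 3 | 5·12^r - 3^r for all r ≥ 1 by induction on r.
Base step (r = 1): h(1) = 57 = 3·(19), so 3 | h(1).
For the inductive step, assume it holds for an arbitrary p ≥ 1, i.e. 3 | h(p). Then
h(p+1) − 12·h(p) = (5·12^(p+1) - 3^(p+1)) − 12·(5·12^p - 3^p) = (-1)·3^p·(3 − 12) = (9)·3^p. Since 3 | h(p) by the inductive hypothesis, 3 | 12·h(p); and 3 | 9 since 9 = 3·3. Therefore 3 | h(p+1).
By the principle of mathematical induction, the result holds for all r ≥ 1.
Therefore the largest such d is 3.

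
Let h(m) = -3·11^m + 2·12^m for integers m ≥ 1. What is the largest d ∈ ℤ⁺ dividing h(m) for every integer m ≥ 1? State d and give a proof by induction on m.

d = 3

Computing the first values: h(1) = -9 and h(2) = -75; gcd(-9, -75) = 3, so d ≤ 3.
We prove 3 | -3·11^m + 2·12^m for all m ≥ 1 by induction on m.
When m = 1: h(1) = -9 = 3·(-3), so 3 | h(1).
Suppose the result is true for m = i, i.e. 3 | h(i). Then
h(i+1) − 12·h(i) = (-3·11^(i+1) + 2·12^(i+1)) − 12·(-3·11^i + 2·12^i) = (-3)·11^i·(11 − 12) = (3)·11^i. Since 3 | h(i) by the inductive hypothesis, 3 | 12·h(i); and 3 | 3 since 3 = 3·1. Therefore 3 | h(i+1).
This completes the induction.
Therefore the largest such d is 3.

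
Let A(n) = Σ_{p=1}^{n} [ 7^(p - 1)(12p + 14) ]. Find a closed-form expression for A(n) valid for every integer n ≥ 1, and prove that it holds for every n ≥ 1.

A(n) = 2·7^n(n + 1) - 2

We claim A(n) = 2·7^n(n + 1) - 2 for all n ≥ 1.
When n = 1: A(1) = 26, and the closed form gives 26. They agree.
Inductive step: suppose the statement holds for some p ≥ 1, so A(p) = 2·7^p(p + 1) - 2.
Then A(p+1) = A(p) + (7^p(12p + 26)) = (2·7^p(p + 1) - 2) + (7^p(12p + 26)).
Simplifying, A(p+1) = 14·7^p·p + 28·7^p - 2 = 2·7^(p+1)((p+1) + 1) - 2,
which is the closed form with n = p+1.
This completes the induction.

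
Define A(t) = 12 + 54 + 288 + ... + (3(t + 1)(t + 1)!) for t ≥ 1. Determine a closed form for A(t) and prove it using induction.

A(t) = 3(t + 2)! - 6

We claim A(t) = 3(t + 2)! - 6 for all t ≥ 1.
When t = 1: A(1) = 12, and the closed form gives 12. They agree.
Inductive step: suppose the statement holds for some j ≥ 1, so A(j) = 3(j + 2)! - 6.
Then A(j+1) = A(j) + (3(j + 2)(j + 2)!) = (3(j + 2)! - 6) + (3(j + 2)(j + 2)!).
Simplifying, A(j+1) = 3((j+1) + 2)! - 6,
which is the closed form with t = j+1.
By induction, the statement is established for all t ≥ 1.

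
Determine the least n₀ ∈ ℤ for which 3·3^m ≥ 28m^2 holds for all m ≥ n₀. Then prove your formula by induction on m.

n₀ = 5

At m = 4: 243 < 448, so the inequality fails and n₀ ≥ 5. We prove 3·3^m ≥ 28m^2 for all m ≥ 5.
Base step (m = 5): 3·3^m = 729 and 28m^2 = 700, so 729 ≥ 700.
Suppose the result is true for m = i, so 3·3^i ≥ 28i^2.
Then 3·3^(i + 1) = 3·(3·3^i) ≥ 3·(28i^2).
Also, for i ≥ 5 we have 3·(28i^2) ≥ 28(i+1)^2, since 3 ≥ (1 + 1/i)^2 for all i ≥ 5.
Combining, 3·3^(i + 1) ≥ 28(i+1)^2.
By induction, the statement is established for all m ≥ 5.
Hence the smallest such n₀ is 5.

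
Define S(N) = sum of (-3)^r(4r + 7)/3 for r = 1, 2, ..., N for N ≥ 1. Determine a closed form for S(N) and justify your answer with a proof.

S(N) = (-3)^N(N + 2) - 2

We claim S(N) = (-3)^N(N + 2) - 2 for all N ≥ 1.
Base step (N = 1): S(1) = -11, and the closed form gives -11. They agree.
Inductive step: assume the claim holds for N = r, so S(r) = (-3)^r(r + 2) - 2.
Then S(r+1) = S(r) + ((-3)^r(-4r - 11)) = ((-3)^r(r + 2) - 2) + ((-3)^r(-4r - 11)).
Simplifying, S(r+1) = -3(-3)^r·r - 9(-3)^r - 2 = (-3)^(r+1)((r+1) + 2) - 2,
which is the closed form with N = r+1.
By the principle of mathematical induction, the result holds for all N ≥ 1.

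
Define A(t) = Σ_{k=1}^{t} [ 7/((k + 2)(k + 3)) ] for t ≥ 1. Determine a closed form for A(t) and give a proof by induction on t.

A(t) = 7t/(3(t + 3))

We claim A(t) = 7t/(3(t + 3)) for all t ≥ 1.
For the base case t = 1: A(1) = 7/12, and the closed form gives 7/12. They agree.
For the inductive step, assume it holds for an arbitrary k ≥ 1, so A(k) = 7k/(3(k + 3)).
Then A(k+1) = A(k) + (7/((k + 3)(k + 4))) = (7k/(3(k + 3))) + (7/((k + 3)(k + 4))).
Simplifying, A(k+1) = 7(k + 1)/(3(k + 4)) = 7(k+1)/(3((k+1) + 3)),
which is the closed form with t = k+1.
By the principle of mathematical induction, the result holds for all t ≥ 1.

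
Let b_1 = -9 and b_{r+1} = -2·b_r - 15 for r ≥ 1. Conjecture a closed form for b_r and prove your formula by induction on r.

Computing the first terms: b_1 = -9, b_2 = 3, b_3 = -21. This suggests b_r = -(-2)^(r + 1) - 5.
For the base case r = 1: the formula gives -9 = -9 = b_1.
For the inductive step, assume it holds for an arbitrary m ≥ 1, so b_m = -(-2)^(m + 1) - 5.
Then b_{m+1} = -2·b_m - 15 = -2·(-(-2)^(m + 1) - 5) - 15 = -(-2)^(m + 2) - 5 = -(-2)^((m+1) + 1) - 5,
which is the claimed formula at r = m+1.
Hence, by induction on r, the claim holds for every r ≥ 1.

b_r = -(-2)^(r + 1) - 5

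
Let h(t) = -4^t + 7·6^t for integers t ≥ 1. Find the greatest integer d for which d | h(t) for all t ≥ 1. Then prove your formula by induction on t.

d = 2

Computing the first values: h(1) = 38 and h(2) = 236; gcd(38, 236) = 2, so d ≤ 2.
We prove 2 | -4^t + 7·6^t for all t ≥ 1 by induction on t.
Base case (t = 1): h(1) = 38 = 2·(19), so 2 | h(1).
For the inductive step, assume it holds for an arbitrary r ≥ 1, i.e. 2 | h(r). Then
h(r+1) − 6·h(r) = (-4^(r+1) + 7·6^(r+1)) − 6·(-4^r + 7·6^r) = (-1)·4^r·(4 − 6) = (2)·4^r. Since 2 | h(r) by the inductive hypothesis, 2 | 6·h(r); and 2 | 2 since 2 = 2·1. Therefore 2 | h(r+1).
This completes the induction.
Therefore the largest such d is 2.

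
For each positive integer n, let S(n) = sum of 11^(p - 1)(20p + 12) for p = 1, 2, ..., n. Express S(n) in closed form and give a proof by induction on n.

We claim S(n) = 11^n(2n + 1) - 1 for all n ≥ 1.
Base case (n = 1): S(1) = 32, and the closed form gives 32. They agree.
Inductive step: suppose the statement holds for some p ≥ 1, so S(p) = 11^p(2p + 1) - 1.
Then S(p+1) = S(p) + (11^p(20p + 32)) = (11^p(2p + 1) - 1) + (11^p(20p + 32)).
Simplifying, S(p+1) = 22·11^p·p + 33·11^p - 1 = 11^(p+1)(2(p+1) + 1) - 1,
which is the closed form with n = p+1.
By the principle of mathematical induction, the result holds for all n ≥ 1.

S(n) = 11^n(2n + 1) - 1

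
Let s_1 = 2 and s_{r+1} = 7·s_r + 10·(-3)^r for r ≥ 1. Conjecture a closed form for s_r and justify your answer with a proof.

s_r = -(-3)^r - 7^(r - 1)

Computing the first terms: s_1 = 2, s_2 = -16, s_3 = -22. This suggests s_r = -(-3)^r - 7^(r - 1).
Base step (r = 1): the formula gives 2 = 2 = s_1.
Inductive step: suppose the statement holds for some j ≥ 1, so s_j = -(-3)^j - 7^(j - 1).
Then s_{j+1} = 7·s_j + 10·(-3)^j = 7·(-(-3)^j - 7^(j - 1)) + 10·(-3)^j = -(-3)^(j + 1) - 7^j = -(-3)^(j+1) - 7^((j+1) - 1),
which is the claimed formula at r = j+1.
Hence, by induction on r, the claim holds for every r ≥ 1.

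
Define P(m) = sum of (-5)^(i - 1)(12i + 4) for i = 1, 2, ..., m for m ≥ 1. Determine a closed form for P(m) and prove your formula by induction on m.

P(m) = -(-5)^m(2m + 1) + 1

We claim P(m) = -(-5)^m(2m + 1) + 1 for all m ≥ 1.
Base case (m = 1): P(1) = 16, and the closed form gives 16. They agree.
Inductive step: assume the claim holds for m = i, so P(i) = -(-5)^i(2i + 1) + 1.
Then P(i+1) = P(i) + ((-5)^i(12i + 16)) = (-(-5)^i(2i + 1) + 1) + ((-5)^i(12i + 16)).
Simplifying, P(i+1) = 10(-5)^i·i + 15(-5)^i + 1 = -(-5)^(i+1)(2(i+1) + 1) + 1,
which is the closed form with m = i+1.
By the principle of mathematical induction, the result holds for all m ≥ 1.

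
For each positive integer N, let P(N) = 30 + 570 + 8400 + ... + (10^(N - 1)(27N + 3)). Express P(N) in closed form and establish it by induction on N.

P(N) = 3·10^N·N

We claim P(N) = 3·10^N·N for all N ≥ 1.
Base step (N = 1): P(1) = 30, and the closed form gives 30. They agree.
Inductive step: assume the claim holds for N = m, so P(m) = 3·10^m·m.
Then P(m+1) = P(m) + (10^m(27m + 30)) = (3·10^m·m) + (10^m(27m + 30)).
Simplifying, P(m+1) = 30·10^m(m + 1) = 3·10^(m+1)·(m+1),
which is the closed form with N = m+1.
By the principle of mathematical induction, the result holds for all N ≥ 1.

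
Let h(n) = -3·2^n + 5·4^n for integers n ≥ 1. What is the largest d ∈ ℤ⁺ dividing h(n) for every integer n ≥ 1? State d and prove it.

d = 2

Computing the first values: h(1) = 14 and h(2) = 68; gcd(14, 68) = 2, so d ≤ 2.
We prove 2 | -3·2^n + 5·4^n for all n ≥ 1 by induction on n.
Base step (n = 1): h(1) = 14 = 2·(7), so 2 | h(1).
Inductive step: assume the claim holds for n = m, i.e. 2 | h(m). Then
h(m+1) − 4·h(m) = (-3·2^(m+1) + 5·4^(m+1)) − 4·(-3·2^m + 5·4^m) = (-3)·2^m·(2 − 4) = (6)·2^m. Since 2 | h(m) by the inductive hypothesis, 2 | 4·h(m); and 2 | 6 since 6 = 2·3. Therefore 2 | h(m+1).
By induction, the statement is established for all n ≥ 1.
Therefore the largest such d is 2.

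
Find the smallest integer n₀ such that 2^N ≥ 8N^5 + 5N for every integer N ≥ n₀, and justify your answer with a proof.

At N = 26: 67108864 < 95051138, so the inequality fails and n₀ ≥ 27. We prove 2^N ≥ 8N^5 + 5N for all N ≥ 27.
Base step (N = 27): 2^N = 134217728 and 8N^5 + 5N = 114791391, so 134217728 ≥ 114791391.
Inductive step: assume the claim holds for N = k, so 2^k ≥ 8k^5 + 5k.
Then 2^(k + 1) = 2·(2^k) ≥ 2·(8k^5 + 5k).
Also, for k ≥ 27 we have 2·(8k^5 + 5k) ≥ 8(k+1)^5 + 5(k+1), since 2·(8k^5 + 5k) − (8(k+1)^5 + 5(k+1)) = 8k^5 - 40k^4 - 80k^3 - 80k^2 - 35k - 13, which is nonnegative for all k ≥ 27.
Combining, 2^(k + 1) ≥ 8(k+1)^5 + 5(k+1).
By the principle of mathematical induction, the result holds for all N ≥ 27.
Hence the smallest such n₀ is 27.

n₀ = 27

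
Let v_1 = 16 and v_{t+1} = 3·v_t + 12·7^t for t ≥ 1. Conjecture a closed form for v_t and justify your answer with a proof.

Computing the first terms: v_1 = 16, v_2 = 132, v_3 = 984. This suggests v_t = -5·3^(t - 1) + 3·7^t.
Base step (t = 1): the formula gives 16 = 16 = v_1.
Suppose the result is true for t = r, so v_r = -5·3^(r - 1) + 3·7^r.
Then v_{r+1} = 3·v_r + 12·7^r = 3·(-5·3^(r - 1) + 3·7^r) + 12·7^r = -5·3^r + 3·7^(r + 1) = -5·3^((r+1) - 1) + 3·7^(r+1),
which is the claimed formula at t = r+1.
This completes the induction.

v_t = -5·3^(t - 1) + 3·7^t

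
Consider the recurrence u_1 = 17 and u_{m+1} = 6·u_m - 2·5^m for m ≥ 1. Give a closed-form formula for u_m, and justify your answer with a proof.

Computing the first terms: u_1 = 17, u_2 = 92, u_3 = 502. This suggests u_m = 2·5^m + 7·6^(m - 1).
For the base case m = 1: the formula gives 17 = 17 = u_1.
Inductive step: suppose the statement holds for some k ≥ 1, so u_k = 2·5^k + 7·6^(k - 1).
Then u_{k+1} = 6·u_k - 2·5^k = 6·(2·5^k + 7·6^(k - 1)) - 2·5^k = 2·5^(k + 1) + 7·6^k = 2·5^(k+1) + 7·6^((k+1) - 1),
which is the claimed formula at m = k+1.
This completes the induction.

u_m = 2·5^m + 7·6^(m - 1)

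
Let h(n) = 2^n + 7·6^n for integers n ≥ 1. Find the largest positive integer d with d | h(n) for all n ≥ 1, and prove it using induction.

d = 4

Computing the first values: h(1) = 44 and h(2) = 256; gcd(44, 256) = 4, so d ≤ 4.
We prove 4 | 2^n + 7·6^n for all n ≥ 1 by induction on n.
Base case (n = 1): h(1) = 44 = 4·(11), so 4 | h(1).
Suppose the result is true for n = j, i.e. 4 | h(j). Then
h(j+1) − 6·h(j) = (2^(j+1) + 7·6^(j+1)) − 6·(2^j + 7·6^j) = (1)·2^j·(2 − 6) = (-4)·2^j. Since 4 | h(j) by the inductive hypothesis, 4 | 6·h(j); and 4 | -4 since -4 = 4·-1. Therefore 4 | h(j+1).
By induction, the statement is established for all n ≥ 1.
Therefore the largest such d is 4.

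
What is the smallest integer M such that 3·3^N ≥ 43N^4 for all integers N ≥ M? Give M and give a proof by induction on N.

At N = 11: 531441 < 629563, so the inequality fails and M ≥ 12. We prove 3·3^N ≥ 43N^4 for all N ≥ 12.
Base case (N = 12): 3·3^N = 1594323 and 43N^4 = 891648, so 1594323 ≥ 891648.
For the inductive step, assume it holds for an arbitrary k ≥ 12, so 3·3^k ≥ 43k^4.
Then 3·3^(k + 1) = 3·(3·3^k) ≥ 3·(43k^4).
Also, for k ≥ 12 we have 3·(43k^4) ≥ 43(k+1)^4, since 3 ≥ (1 + 1/k)^4 for all k ≥ 12.
Combining, 3·3^(k + 1) ≥ 43(k+1)^4.
Hence, by induction on N, the claim holds for every N ≥ 12.
Hence the smallest such M is 12.

M = 12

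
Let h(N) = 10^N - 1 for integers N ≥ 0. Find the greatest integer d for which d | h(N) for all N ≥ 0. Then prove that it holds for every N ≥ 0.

d = 9

Computing the first values: h(0) = 0 and h(1) = 9; gcd(0, 9) = 9, so d ≤ 9.
We prove 9 | 10^N - 1 for all N ≥ 0 by induction on N.
Base step (N = 0): h(0) = 0 = 9·(0), so 9 | h(0).
Inductive step: suppose the statement holds for some k ≥ 0, i.e. 9 | h(k). Then
h(k+1) = 10^(k+1) - 1 = 10·(10^k - 1) + 9 = 10·h(k) + 9. The first term is divisible by 9 by the inductive hypothesis, and 9 is divisible by 9. Hence 9 | h(k+1).
By the principle of mathematical induction, the result holds for all N ≥ 0.
Therefore the largest such d is 9.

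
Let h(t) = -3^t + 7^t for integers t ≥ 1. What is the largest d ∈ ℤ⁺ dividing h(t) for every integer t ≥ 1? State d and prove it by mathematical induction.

d = 4

Computing the first values: h(1) = 4 and h(2) = 40; gcd(4, 40) = 4, so d ≤ 4.
We prove 4 | -3^t + 7^t for all t ≥ 1 by induction on t.
Base case (t = 1): h(1) = 4 = 4·(1), so 4 | h(1).
Inductive step: suppose the statement holds for some i ≥ 1, i.e. 4 | h(i). Then
7^{i+1} − 3^{i+1} = 7·7^i − 3·3^i = 7·(7^i − 3^i) + (4)·3^i. The first term is divisible by 4 by the inductive hypothesis, and the second term (4)·3^i is divisible by 4 since 4 | 4. Hence 4 | h(i+1).
Hence, by induction on t, the claim holds for every t ≥ 1.
Therefore the largest such d is 4.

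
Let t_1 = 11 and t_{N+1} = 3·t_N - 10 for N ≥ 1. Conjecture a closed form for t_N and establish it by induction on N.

Computing the first terms: t_1 = 11, t_2 = 23, t_3 = 59. This suggests t_N = 2·3^N + 5.
Base step (N = 1): the formula gives 11 = 11 = t_1.
Inductive step: assume the claim holds for N = k, so t_k = 2·3^k + 5.
Then t_{k+1} = 3·t_k - 10 = 3·(2·3^k + 5) - 10 = 2·3^(k + 1) + 5,
which is the claimed formula at N = k+1.
This completes the induction.

t_N = 2·3^N + 5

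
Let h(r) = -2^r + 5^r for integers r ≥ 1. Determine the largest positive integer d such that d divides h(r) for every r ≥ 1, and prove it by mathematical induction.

Computing the first values: h(1) = 3 and h(2) = 21; gcd(3, 21) = 3, so d ≤ 3.
We prove 3 | -2^r + 5^r for all r ≥ 1 by induction on r.
Base case (r = 1): h(1) = 3 = 3·(1), so 3 | h(1).
Inductive step: suppose the statement holds for some k ≥ 1, i.e. 3 | h(k). Then
5^{k+1} − 2^{k+1} = 5·5^k − 2·2^k = 5·(5^k − 2^k) + (3)·2^k. The first term is divisible by 3 by the inductive hypothesis, and the second term (3)·2^k is divisible by 3 since 3 | 3. Hence 3 | h(k+1).
This completes the induction.
Therefore the largest such d is 3.

d = 3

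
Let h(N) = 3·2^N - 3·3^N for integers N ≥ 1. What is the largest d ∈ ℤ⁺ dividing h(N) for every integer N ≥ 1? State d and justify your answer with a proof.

Computing the first values: h(1) = -3 and h(2) = -15; gcd(-3, -15) = 3, so d ≤ 3.
We prove 3 | 3·2^N - 3·3^N for all N ≥ 1 by induction on N.
When N = 1: h(1) = -3 = 3·(-1), so 3 | h(1).
Inductive step: assume the claim holds for N = p, i.e. 3 | h(p). Then
h(p+1) − 3·h(p) = (3·2^(p+1) - 3·3^(p+1)) − 3·(3·2^p - 3·3^p) = (3)·2^p·(2 − 3) = (-3)·2^p. Since 3 | h(p) by the inductive hypothesis, 3 | 3·h(p); and 3 | -3 since -3 = 3·-1. Therefore 3 | h(p+1).
By the principle of mathematical induction, the result holds for all N ≥ 1.
Therefore the largest such d is 3.

d = 3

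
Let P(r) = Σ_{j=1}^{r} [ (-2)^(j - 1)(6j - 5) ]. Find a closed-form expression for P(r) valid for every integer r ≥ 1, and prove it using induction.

We claim P(r) = (-2)^r(-2r + 1) - 1 for all r ≥ 1.
For the base case r = 1: P(1) = 1, and the closed form gives 1. They agree.
For the inductive step, assume it holds for an arbitrary j ≥ 1, so P(j) = (-2)^j(-2j + 1) - 1.
Then P(j+1) = P(j) + ((-2)^j(6j + 1)) = ((-2)^j(-2j + 1) - 1) + ((-2)^j(6j + 1)).
Simplifying, P(j+1) = -(-2)^(j + 1) + (-2)^(j + 2)j - 1 = (-2)^(j+1)(-2(j+1) + 1) - 1,
which is the closed form with r = j+1.
Hence, by induction on r, the claim holds for every r ≥ 1.

P(r) = (-2)^r(-2r + 1) - 1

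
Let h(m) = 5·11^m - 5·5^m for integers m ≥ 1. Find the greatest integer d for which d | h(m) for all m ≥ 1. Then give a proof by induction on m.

d = 30

Computing the first values: h(1) = 30 and h(2) = 480; gcd(30, 480) = 30, so d ≤ 30.
We prove 30 | 5·11^m - 5·5^m for all m ≥ 1 by induction on m.
For the base case m = 1: h(1) = 30 = 30·(1), so 30 | h(1).
Suppose the result is true for m = j, i.e. 30 | h(j). Then
h(j+1) − 11·h(j) = (5·11^(j+1) - 5·5^(j+1)) − 11·(5·11^j - 5·5^j) = (-5)·5^j·(5 − 11) = (30)·5^j. Since 30 | h(j) by the inductive hypothesis, 30 | 11·h(j); and 30 | 30 since 30 = 30·1. Therefore 30 | h(j+1).
By induction, the statement is established for all m ≥ 1.
Therefore the largest such d is 30.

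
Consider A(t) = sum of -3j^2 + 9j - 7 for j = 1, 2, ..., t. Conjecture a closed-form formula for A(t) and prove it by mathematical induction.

A(t) = -t(t^2 - 3t + 3)

We claim A(t) = -t(t^2 - 3t + 3) for all t ≥ 1.
Base case (t = 1): A(1) = -1, and the closed form gives -1. They agree.
Inductive step: assume the claim holds for t = j, so A(j) = j(-j^2 + 3j - 3).
Then A(j+1) = A(j) + (-3j^2 + 3j - 1) = (j(-j^2 + 3j - 3)) + (-3j^2 + 3j - 1).
Simplifying, A(j+1) = -(j + 1)(j^2 - j + 1) = -(j+1)((j+1)^2 - 3(j+1) + 3),
which is the closed form with t = j+1.
By induction, the statement is established for all t ≥ 1.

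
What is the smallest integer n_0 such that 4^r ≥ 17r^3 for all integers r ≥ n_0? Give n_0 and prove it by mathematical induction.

n_0 = 6

At r = 5: 1024 < 2125, so the inequality fails and n_0 ≥ 6. We prove 4^r ≥ 17r^3 for all r ≥ 6.
When r = 6: 4^r = 4096 and 17r^3 = 3672, so 4096 ≥ 3672.
Suppose the result is true for r = m, so 4^m ≥ 17m^3.
Then 4^(m + 1) = 4·(4^m) ≥ 4·(17m^3).
Also, for m ≥ 6 we have 4·(17m^3) ≥ 17(m+1)^3, since 4 ≥ (1 + 1/m)^3 for all m ≥ 6.
Combining, 4^(m + 1) ≥ 17(m+1)^3.
This completes the induction.
Hence the smallest such n_0 is 6.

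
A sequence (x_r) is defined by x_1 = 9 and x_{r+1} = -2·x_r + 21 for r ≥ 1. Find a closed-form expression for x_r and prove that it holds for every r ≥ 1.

x_r = -(-2)^r + 7

Computing the first terms: x_1 = 9, x_2 = 3, x_3 = 15. This suggests x_r = -(-2)^r + 7.
Base case (r = 1): the formula gives 9 = 9 = x_1.
Suppose the result is true for r = k, so x_k = -(-2)^k + 7.
Then x_{k+1} = -2·x_k + 21 = -2·(-(-2)^k + 7) + 21 = -(-2)^(k + 1) + 7,
which is the claimed formula at r = k+1.
This completes the induction.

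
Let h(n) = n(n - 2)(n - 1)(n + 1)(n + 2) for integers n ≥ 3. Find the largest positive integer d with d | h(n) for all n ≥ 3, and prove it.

Computing the first values: h(3) = 120 and h(4) = 720; gcd(120, 720) = 120, so d ≤ 120.
We prove 120 | n(n - 2)(n - 1)(n + 1)(n + 2) for all n ≥ 3 by induction on n.
For the base case n = 3: h(3) = 120 = 120·(1), so 120 | h(3).
Suppose the result is true for n = p, i.e. 120 | h(p). Then
h(p+1) − h(p) = (p-1)·p·(p+1)·(p+2)·(p+3) − (p-2)·(p-1)·p·(p+1)·(p+2) = (p-1)·p·(p+1)·(p+2)·[(p+3) − (p-2)] = 5·(p-1)·p·(p+1)·(p+2). The product of 4 consecutive integers is divisible by (4)! = 24, so h(p+1) − h(p) is divisible by 5·24 = 120. By the inductive hypothesis 120 | h(p), hence 120 | h(p+1).
Hence, by induction on n, the claim holds for every n ≥ 3.
Therefore the largest such d is 120.

d = 120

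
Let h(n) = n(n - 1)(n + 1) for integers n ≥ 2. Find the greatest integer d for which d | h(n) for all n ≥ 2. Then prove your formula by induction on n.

Computing the first values: h(2) = 6 and h(3) = 24; gcd(6, 24) = 6, so d ≤ 6.
We prove 6 | n(n - 1)(n + 1) for all n ≥ 2 by induction on n.
Base step (n = 2): h(2) = 6 = 6·(1), so 6 | h(2).
Inductive step: suppose the statement holds for some i ≥ 2, i.e. 6 | h(i). Then
h(i+1) − h(i) = i·(i+1)·(i+2) − (i-1)·i·(i+1) = i·(i+1)·[(i+2) − (i-1)] = 3·i·(i+1). The product of 2 consecutive integers is divisible by (2)! = 2, so h(i+1) − h(i) is divisible by 3·2 = 6. By the inductive hypothesis 6 | h(i), hence 6 | h(i+1).
This completes the induction.
Therefore the largest such d is 6.

d = 6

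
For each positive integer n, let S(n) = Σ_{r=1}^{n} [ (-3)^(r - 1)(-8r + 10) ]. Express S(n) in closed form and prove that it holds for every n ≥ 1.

We claim S(n) = 2(-3)^n(n - 1) + 2 for all n ≥ 1.
When n = 1: S(1) = 2, and the closed form gives 2. They agree.
Inductive step: assume the claim holds for n = r, so S(r) = 2(-3)^r(r - 1) + 2.
Then S(r+1) = S(r) + ((-3)^r(-8r + 2)) = (2(-3)^r(r - 1) + 2) + ((-3)^r(-8r + 2)).
Simplifying, S(r+1) = -6(-3)^r·r + 2 = 2(-3)^(r+1)((r+1) - 1) + 2,
which is the closed form with n = r+1.
This completes the induction.

S(n) = 2(-3)^n(n - 1) + 2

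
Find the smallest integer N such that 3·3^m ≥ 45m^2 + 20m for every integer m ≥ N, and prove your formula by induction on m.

At m = 5: 729 < 1225, so the inequality fails and N ≥ 6. We prove 3·3^m ≥ 45m^2 + 20m for all m ≥ 6.
Base case (m = 6): 3·3^m = 2187 and 45m^2 + 20m = 1740, so 2187 ≥ 1740.
For the inductive step, assume it holds for an arbitrary p ≥ 6, so 3·3^p ≥ 45p^2 + 20p.
Then 3·3^(p + 1) = 3·(3·3^p) ≥ 3·(45p^2 + 20p).
Also, for p ≥ 6 we have 3·(45p^2 + 20p) ≥ 45(p+1)^2 + 20(p+1), since 3·(45p^2 + 20p) − (45(p+1)^2 + 20(p+1)) = 90p^2 - 50p - 65, which is nonnegative for all p ≥ 6.
Combining, 3·3^(p + 1) ≥ 45(p+1)^2 + 20(p+1).
Hence, by induction on m, the claim holds for every m ≥ 6.
Hence the smallest such N is 6.

N = 6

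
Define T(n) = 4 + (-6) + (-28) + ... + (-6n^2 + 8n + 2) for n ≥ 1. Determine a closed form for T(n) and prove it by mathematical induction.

T(n) = -n(2n^2 - n - 5)

We claim T(n) = -n(2n^2 - n - 5) for all n ≥ 1.
Base case (n = 1): T(1) = 4, and the closed form gives 4. They agree.
For the inductive step, assume it holds for an arbitrary k ≥ 1, so T(k) = k(-2k^2 + k + 5).
Then T(k+1) = T(k) + (-6k^2 - 4k + 4) = (k(-2k^2 + k + 5)) + (-6k^2 - 4k + 4).
Simplifying, T(k+1) = -(k + 1)(2k^2 + 3k - 4) = -(k+1)(2(k+1)^2 - (k+1) - 5),
which is the closed form with n = k+1.
By induction, the statement is established for all n ≥ 1.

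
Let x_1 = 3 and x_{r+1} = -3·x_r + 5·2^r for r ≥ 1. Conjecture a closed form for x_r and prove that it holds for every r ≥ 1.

x_r = (-3)^(r - 1) + 2^r

Computing the first terms: x_1 = 3, x_2 = 1, x_3 = 17. This suggests x_r = (-3)^(r - 1) + 2^r.
When r = 1: the formula gives 3 = 3 = x_1.
Suppose the result is true for r = k, so x_k = (-3)^(k - 1) + 2^k.
Then x_{k+1} = -3·x_k + 5·2^k = -3·((-3)^(k - 1) + 2^k) + 5·2^k = (-3)^k + 2^(k + 1) = (-3)^((k+1) - 1) + 2^(k+1),
which is the claimed formula at r = k+1.
By induction, the statement is established for all r ≥ 1.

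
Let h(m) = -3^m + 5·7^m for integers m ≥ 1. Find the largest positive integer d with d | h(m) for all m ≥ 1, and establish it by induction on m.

Computing the first values: h(1) = 32 and h(2) = 236; gcd(32, 236) = 4, so d ≤ 4.
We prove 4 | -3^m + 5·7^m for all m ≥ 1 by induction on m.
Base step (m = 1): h(1) = 32 = 4·(8), so 4 | h(1).
For the inductive step, assume it holds for an arbitrary p ≥ 1, i.e. 4 | h(p). Then
h(p+1) − 7·h(p) = (-3^(p+1) + 5·7^(p+1)) − 7·(-3^p + 5·7^p) = (-1)·3^p·(3 − 7) = (4)·3^p. Since 4 | h(p) by the inductive hypothesis, 4 | 7·h(p); and 4 | 4 since 4 = 4·1. Therefore 4 | h(p+1).
Hence, by induction on m, the claim holds for every m ≥ 1.
Therefore the largest such d is 4.

d = 4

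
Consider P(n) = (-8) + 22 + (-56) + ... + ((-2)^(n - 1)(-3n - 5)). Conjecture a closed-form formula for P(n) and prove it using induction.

We claim P(n) = (-2)^n(n + 2) - 2 for all n ≥ 1.
Base case (n = 1): P(1) = -8, and the closed form gives -8. They agree.
Suppose the result is true for n = k, so P(k) = (-2)^k(k + 2) - 2.
Then P(k+1) = P(k) + ((-2)^k(-3k - 8)) = ((-2)^k(k + 2) - 2) + ((-2)^k(-3k - 8)).
Simplifying, P(k+1) = -2(-2)^k·k - 6(-2)^k - 2 = (-2)^(k+1)((k+1) + 2) - 2,
which is the closed form with n = k+1.
Hence, by induction on n, the claim holds for every n ≥ 1.

P(n) = (-2)^n(n + 2) - 2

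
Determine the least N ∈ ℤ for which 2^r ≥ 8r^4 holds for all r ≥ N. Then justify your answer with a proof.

N = 21

At r = 20: 1048576 < 1280000, so the inequality fails and N ≥ 21. We prove 2^r ≥ 8r^4 for all r ≥ 21.
For the base case r = 21: 2^r = 2097152 and 8r^4 = 1555848, so 2097152 ≥ 1555848.
Inductive step: assume the claim holds for r = p, so 2^p ≥ 8p^4.
Then 2^(p + 1) = 2·(2^p) ≥ 2·(8p^4).
Also, for p ≥ 21 we have 2·(8p^4) ≥ 8(p+1)^4, since 2 ≥ (1 + 1/p)^4 for all p ≥ 21.
Combining, 2^(p + 1) ≥ 8(p+1)^4.
By induction, the statement is established for all r ≥ 21.
Hence the smallest such N is 21.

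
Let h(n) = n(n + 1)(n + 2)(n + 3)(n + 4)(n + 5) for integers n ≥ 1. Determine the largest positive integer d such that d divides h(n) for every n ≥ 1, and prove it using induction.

d = 720

Computing the first values: h(1) = 720 and h(2) = 5040; gcd(720, 5040) = 720, so d ≤ 720.
We prove 720 | n(n + 1)(n + 2)(n + 3)(n + 4)(n + 5) for all n ≥ 1 by induction on n.
When n = 1: h(1) = 720 = 720·(1), so 720 | h(1).
Suppose the result is true for n = m, i.e. 720 | h(m). Then
h(m+1) − h(m) = (m+1)·(m+2)·(m+3)·(m+4)·(m+5)·(m+6) − m·(m+1)·(m+2)·(m+3)·(m+4)·(m+5) = (m+1)·(m+2)·(m+3)·(m+4)·(m+5)·[(m+6) − m] = 6·(m+1)·(m+2)·(m+3)·(m+4)·(m+5). The product of 5 consecutive integers is divisible by (5)! = 120, so h(m+1) − h(m) is divisible by 6·120 = 720. By the inductive hypothesis 720 | h(m), hence 720 | h(m+1).
Hence, by induction on n, the claim holds for every n ≥ 1.
Therefore the largest such d is 720.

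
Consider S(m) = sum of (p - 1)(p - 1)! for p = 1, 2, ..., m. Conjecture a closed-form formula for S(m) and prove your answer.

S(m) = m! - 1

We claim S(m) = m! - 1 for all m ≥ 1.
When m = 1: S(1) = 0, and the closed form gives 0. They agree.
For the inductive step, assume it holds for an arbitrary p ≥ 1, so S(p) = p! - 1.
Then S(p+1) = S(p) + (p·p!) = (p! - 1) + (p·p!).
Simplifying, S(p+1) = (p+1)! - 1,
which is the closed form with m = p+1.
By the principle of mathematical induction, the result holds for all m ≥ 1.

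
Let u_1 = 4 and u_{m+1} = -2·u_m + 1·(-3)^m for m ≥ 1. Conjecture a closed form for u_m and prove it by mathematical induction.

u_m = (-2)^(m - 1) - (-3)^m

Computing the first terms: u_1 = 4, u_2 = -11, u_3 = 31. This suggests u_m = (-2)^(m - 1) - (-3)^m.
For the base case m = 1: the formula gives 4 = 4 = u_1.
Inductive step: assume the claim holds for m = p, so u_p = (-2)^(p - 1) - (-3)^p.
Then u_{p+1} = -2·u_p + 1·(-3)^p = -2·((-2)^(p - 1) - (-3)^p) + 1·(-3)^p = (-2)^p - (-3)^(p + 1) = (-2)^((p+1) - 1) - (-3)^(p+1),
which is the claimed formula at m = p+1.
By the principle of mathematical induction, the result holds for all m ≥ 1.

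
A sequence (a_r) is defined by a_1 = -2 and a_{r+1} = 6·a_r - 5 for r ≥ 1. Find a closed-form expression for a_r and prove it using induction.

Computing the first terms: a_1 = -2, a_2 = -17, a_3 = -107. This suggests a_r = -3·6^(r - 1) + 1.
Base case (r = 1): the formula gives -2 = -2 = a_1.
Inductive step: suppose the statement holds for some p ≥ 1, so a_p = -3·6^(p - 1) + 1.
Then a_{p+1} = 6·a_p - 5 = 6·(-3·6^(p - 1) + 1) - 5 = -3·6^p + 1 = -3·6^((p+1) - 1) + 1,
which is the claimed formula at r = p+1.
By the principle of mathematical induction, the result holds for all r ≥ 1.

a_r = -3·6^(r - 1) + 1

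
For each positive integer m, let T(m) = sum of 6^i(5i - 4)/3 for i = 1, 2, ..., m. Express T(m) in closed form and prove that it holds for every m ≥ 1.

We claim T(m) = 2·6^m(m - 1) + 2 for all m ≥ 1.
For the base case m = 1: T(1) = 2, and the closed form gives 2. They agree.
For the inductive step, assume it holds for an arbitrary i ≥ 1, so T(i) = 2·6^i(i - 1) + 2.
Then T(i+1) = T(i) + (6^i(10i + 2)) = (2·6^i(i - 1) + 2) + (6^i(10i + 2)).
Simplifying, T(i+1) = 12·6^i·i + 2 = 2·6^(i+1)((i+1) - 1) + 2,
which is the closed form with m = i+1.
By the principle of mathematical induction, the result holds for all m ≥ 1.

T(m) = 2·6^m(m - 1) + 2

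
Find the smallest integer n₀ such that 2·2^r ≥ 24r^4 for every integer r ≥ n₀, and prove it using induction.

n₀ = 22

At r = 21: 4194304 < 4667544, so the inequality fails and n₀ ≥ 22. We prove 2·2^r ≥ 24r^4 for all r ≥ 22.
Base case (r = 22): 2·2^r = 8388608 and 24r^4 = 5622144, so 8388608 ≥ 5622144.
Suppose the result is true for r = p, so 2·2^p ≥ 24p^4.
Then 2·2^(p + 1) = 2·(2·2^p) ≥ 2·(24p^4).
Also, for p ≥ 22 we have 2·(24p^4) ≥ 24(p+1)^4, since 2 ≥ (1 + 1/p)^4 for all p ≥ 22.
Combining, 2·2^(p + 1) ≥ 24(p+1)^4.
Hence, by induction on r, the claim holds for every r ≥ 22.
Hence the smallest such n₀ is 22.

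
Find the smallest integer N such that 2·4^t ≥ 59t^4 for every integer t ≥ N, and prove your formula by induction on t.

At t = 8: 131072 < 241664, so the inequality fails and N ≥ 9. We prove 2·4^t ≥ 59t^4 for all t ≥ 9.
Base step (t = 9): 2·4^t = 524288 and 59t^4 = 387099, so 524288 ≥ 387099.
Inductive step: assume the claim holds for t = i, so 2·4^i ≥ 59i^4.
Then 2·4^(i + 1) = 4·(2·4^i) ≥ 4·(59i^4).
Also, for i ≥ 9 we have 4·(59i^4) ≥ 59(i+1)^4, since 4 ≥ (1 + 1/i)^4 for all i ≥ 9.
Combining, 2·4^(i + 1) ≥ 59(i+1)^4.
By the principle of mathematical induction, the result holds for all t ≥ 9.
Hence the smallest such N is 9.

N = 9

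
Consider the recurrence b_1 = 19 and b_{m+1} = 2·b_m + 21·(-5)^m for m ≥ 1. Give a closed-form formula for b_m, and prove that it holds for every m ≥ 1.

Computing the first terms: b_1 = 19, b_2 = -67, b_3 = 391. This suggests b_m = -3(-5)^m + 2^(m + 1).
Base case (m = 1): the formula gives 19 = 19 = b_1.
For the inductive step, assume it holds for an arbitrary r ≥ 1, so b_r = -3(-5)^r + 2^(r + 1).
Then b_{r+1} = 2·b_r + 21·(-5)^r = 2·(-3(-5)^r + 2^(r + 1)) + 21·(-5)^r = -3(-5)^(r + 1) + 2^(r + 2) = -3(-5)^(r+1) + 2^((r+1) + 1),
which is the claimed formula at m = r+1.
This completes the induction.

b_m = -3(-5)^m + 2^(m + 1)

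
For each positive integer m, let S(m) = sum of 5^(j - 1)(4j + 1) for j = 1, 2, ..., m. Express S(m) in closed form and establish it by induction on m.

We claim S(m) = 5^m·m for all m ≥ 1.
Base case (m = 1): S(1) = 5, and the closed form gives 5. They agree.
For the inductive step, assume it holds for an arbitrary j ≥ 1, so S(j) = 5^j·j.
Then S(j+1) = S(j) + (5^j(4j + 5)) = (5^j·j) + (5^j(4j + 5)).
Simplifying, S(j+1) = 5^(j + 1)(j + 1) = 5^(j+1)·(j+1),
which is the closed form with m = j+1.
By induction, the statement is established for all m ≥ 1.

S(m) = 5^m·m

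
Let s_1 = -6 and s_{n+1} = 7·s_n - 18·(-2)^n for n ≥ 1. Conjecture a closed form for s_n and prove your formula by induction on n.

Computing the first terms: s_1 = -6, s_2 = -6, s_3 = -114. This suggests s_n = -(-2)^(n + 1) - 2·7^(n - 1).
Base case (n = 1): the formula gives -6 = -6 = s_1.
Suppose the result is true for n = k, so s_k = -(-2)^(k + 1) - 2·7^(k - 1).
Then s_{k+1} = 7·s_k - 18·(-2)^k = 7·(-(-2)^(k + 1) - 2·7^(k - 1)) - 18·(-2)^k = -(-2)^(k + 2) - 2·7^k = -(-2)^((k+1) + 1) - 2·7^((k+1) - 1),
which is the claimed formula at n = k+1.
By induction, the statement is established for all n ≥ 1.

s_n = -(-2)^(n + 1) - 2·7^(n - 1)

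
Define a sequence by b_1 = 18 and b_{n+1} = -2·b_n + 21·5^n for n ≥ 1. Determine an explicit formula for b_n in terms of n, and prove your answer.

b_n = 3(-2)^(n - 1) + 3·5^n

Computing the first terms: b_1 = 18, b_2 = 69, b_3 = 387. This suggests b_n = 3(-2)^(n - 1) + 3·5^n.
Base step (n = 1): the formula gives 18 = 18 = b_1.
Suppose the result is true for n = j, so b_j = 3(-2)^(j - 1) + 3·5^j.
Then b_{j+1} = -2·b_j + 21·5^j = -2·(3(-2)^(j - 1) + 3·5^j) + 21·5^j = 3(-2)^j + 3·5^(j + 1) = 3(-2)^((j+1) - 1) + 3·5^(j+1),
which is the claimed formula at n = j+1.
By the principle of mathematical induction, the result holds for all n ≥ 1.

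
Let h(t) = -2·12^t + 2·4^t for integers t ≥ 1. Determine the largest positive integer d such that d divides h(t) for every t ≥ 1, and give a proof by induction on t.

d = 16

Computing the first values: h(1) = -16 and h(2) = -256; gcd(-16, -256) = 16, so d ≤ 16.
We prove 16 | -2·12^t + 2·4^t for all t ≥ 1 by induction on t.
Base case (t = 1): h(1) = -16 = 16·(-1), so 16 | h(1).
Inductive step: suppose the statement holds for some i ≥ 1, i.e. 16 | h(i). Then
h(i+1) − 12·h(i) = (-2·12^(i+1) + 2·4^(i+1)) − 12·(-2·12^i + 2·4^i) = (2)·4^i·(4 − 12) = (-16)·4^i. Since 16 | h(i) by the inductive hypothesis, 16 | 12·h(i); and 16 | -16 since -16 = 16·-1. Therefore 16 | h(i+1).
By the principle of mathematical induction, the result holds for all t ≥ 1.
Therefore the largest such d is 16.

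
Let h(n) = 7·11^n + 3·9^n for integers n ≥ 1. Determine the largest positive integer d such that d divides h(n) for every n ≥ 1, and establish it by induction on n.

Computing the first values: h(1) = 104 and h(2) = 1090; gcd(104, 1090) = 2, so d ≤ 2.
We prove 2 | 7·11^n + 3·9^n for all n ≥ 1 by induction on n.
Base case (n = 1): h(1) = 104 = 2·(52), so 2 | h(1).
Inductive step: suppose the statement holds for some m ≥ 1, i.e. 2 | h(m). Then
h(m+1) − 11·h(m) = (7·11^(m+1) + 3·9^(m+1)) − 11·(7·11^m + 3·9^m) = (3)·9^m·(9 − 11) = (-6)·9^m. Since 2 | h(m) by the inductive hypothesis, 2 | 11·h(m); and 2 | -6 since -6 = 2·-3. Therefore 2 | h(m+1).
This completes the induction.
Therefore the largest such d is 2.

d = 2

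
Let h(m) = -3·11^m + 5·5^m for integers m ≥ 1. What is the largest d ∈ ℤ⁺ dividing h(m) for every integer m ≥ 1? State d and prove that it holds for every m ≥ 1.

Computing the first values: h(1) = -8 and h(2) = -238; gcd(-8, -238) = 2, so d ≤ 2.
We prove 2 | -3·11^m + 5·5^m for all m ≥ 1 by induction on m.
For the base case m = 1: h(1) = -8 = 2·(-4), so 2 | h(1).
Inductive step: assume the claim holds for m = k, i.e. 2 | h(k). Then
h(k+1) − 11·h(k) = (-3·11^(k+1) + 5·5^(k+1)) − 11·(-3·11^k + 5·5^k) = (5)·5^k·(5 − 11) = (-30)·5^k. Since 2 | h(k) by the inductive hypothesis, 2 | 11·h(k); and 2 | -30 since -30 = 2·-15. Therefore 2 | h(k+1).
Hence, by induction on m, the claim holds for every m ≥ 1.
Therefore the largest such d is 2.

d = 2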